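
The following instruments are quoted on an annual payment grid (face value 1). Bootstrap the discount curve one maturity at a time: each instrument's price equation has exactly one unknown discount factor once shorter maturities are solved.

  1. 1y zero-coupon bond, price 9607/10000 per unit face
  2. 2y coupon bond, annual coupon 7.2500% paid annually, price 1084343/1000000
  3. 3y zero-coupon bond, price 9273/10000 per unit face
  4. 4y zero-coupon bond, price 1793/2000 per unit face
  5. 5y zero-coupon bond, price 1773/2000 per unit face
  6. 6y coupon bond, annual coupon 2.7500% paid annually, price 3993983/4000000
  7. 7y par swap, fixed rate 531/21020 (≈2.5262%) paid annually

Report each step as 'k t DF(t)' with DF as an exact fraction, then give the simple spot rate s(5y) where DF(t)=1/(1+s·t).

step 1 [1y] zero: DF = P = 9607/10000 ≈ 0.960700
step 2 [2y] bond c/1=29/400: DF=(1084343/1000000 − 29/400·(0.960700))/(1+29/400) = 9461/10000 ≈ 0.946100
step 3 [3y] zero: DF = P = 9273/10000 ≈ 0.927300
step 4 [4y] zero: DF = P = 1793/2000 ≈ 0.896500
step 5 [5y] zero: DF = P = 1773/2000 ≈ 0.886500
step 6 [6y] bond c/1=11/400: DF=(3993983/4000000 − 11/400·(0.960700+0.946100+0.927300+0.896500+0.886500))/(1+11/400) = 4241/5000 ≈ 0.848200
step 7 [7y] swap r/1=531/21020: DF=(1 − 531/21020·(0.960700+0.946100+0.927300+0.896500+0.886500+0.848200))/(1+531/21020) = 8407/10000 ≈ 0.840700

1 1 9607/10000
2 2 9461/10000
3 3 9273/10000
4 4 1793/2000
5 5 1773/2000
6 6 4241/5000
7 7 8407/10000
s(5y) = (1/(1773/2000) − 1)/(5) = 227/8865 ≈ 2.5606%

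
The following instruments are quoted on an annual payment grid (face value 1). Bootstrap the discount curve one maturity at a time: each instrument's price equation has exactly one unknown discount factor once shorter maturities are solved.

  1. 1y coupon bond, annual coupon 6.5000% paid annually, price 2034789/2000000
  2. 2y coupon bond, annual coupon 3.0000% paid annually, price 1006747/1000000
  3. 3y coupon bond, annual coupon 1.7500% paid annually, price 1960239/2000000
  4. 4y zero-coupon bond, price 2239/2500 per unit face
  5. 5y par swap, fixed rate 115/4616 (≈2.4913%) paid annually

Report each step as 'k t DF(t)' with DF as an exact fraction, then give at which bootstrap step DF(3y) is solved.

step 1 [1y] bond c/1=13/200: DF=(2034789/2000000 − 13/200·(0))/(1+13/200) = 9553/10000 ≈ 0.955300
step 2 [2y] bond c/1=3/100: DF=(1006747/1000000 − 3/100·(0.955300))/(1+3/100) = 1187/1250 ≈ 0.949600
step 3 [3y] bond c/1=7/400: DF=(1960239/2000000 − 7/400·(0.955300+0.949600))/(1+7/400) = 1861/2000 ≈ 0.930500
step 4 [4y] zero: DF = P = 2239/2500 ≈ 0.895600
step 5 [5y] swap r/1=115/4616: DF=(1 − 115/4616·(0.955300+0.949600+0.930500+0.895600))/(1+115/4616) = 177/200 ≈ 0.885000

1 1 9553/10000
2 2 1187/1250
3 3 1861/2000
4 4 2239/2500
5 5 177/200
DF(3y) is solved at step 3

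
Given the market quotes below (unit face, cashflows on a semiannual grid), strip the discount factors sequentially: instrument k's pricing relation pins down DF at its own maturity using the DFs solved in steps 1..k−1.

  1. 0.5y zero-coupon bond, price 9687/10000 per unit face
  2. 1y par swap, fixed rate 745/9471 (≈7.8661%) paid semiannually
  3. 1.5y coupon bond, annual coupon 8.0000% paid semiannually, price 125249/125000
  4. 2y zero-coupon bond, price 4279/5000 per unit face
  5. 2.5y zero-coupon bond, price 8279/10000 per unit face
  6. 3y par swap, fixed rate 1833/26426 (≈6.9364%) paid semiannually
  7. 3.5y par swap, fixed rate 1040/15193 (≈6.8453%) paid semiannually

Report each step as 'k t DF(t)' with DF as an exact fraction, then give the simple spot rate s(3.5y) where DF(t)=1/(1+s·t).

step 1 [0.5y] zero: DF = P = 9687/10000 ≈ 0.968700
step 2 [1y] swap r/2=745/18942: DF=(1 − 745/18942·(0.968700))/(1+745/18942) = 1851/2000 ≈ 0.925500
step 3 [1.5y] bond c/2=1/25: DF=(125249/125000 − 1/25·(0.968700+0.925500))/(1+1/25) = 4453/5000 ≈ 0.890600
step 4 [2y] zero: DF = P = 4279/5000 ≈ 0.855800
step 5 [2.5y] zero: DF = P = 8279/10000 ≈ 0.827900
step 6 [3y] swap r/2=1833/52852: DF=(1 − 1833/52852·(0.968700+0.925500+0.890600+0.855800+0.827900))/(1+1833/52852) = 8167/10000 ≈ 0.816700
step 7 [3.5y] swap r/2=520/15193: DF=(1 − 520/15193·(0.968700+0.925500+0.890600+0.855800+0.827900+0.816700))/(1+520/15193) = 99/125 ≈ 0.792000

1 1/2 9687/10000
2 1 1851/2000
3 3/2 4453/5000
4 2 4279/5000
5 5/2 8279/10000
6 3 8167/10000
7 7/2 99/125
s(3.5y) = (1/(99/125) − 1)/(7/2) = 52/693 ≈ 7.5036%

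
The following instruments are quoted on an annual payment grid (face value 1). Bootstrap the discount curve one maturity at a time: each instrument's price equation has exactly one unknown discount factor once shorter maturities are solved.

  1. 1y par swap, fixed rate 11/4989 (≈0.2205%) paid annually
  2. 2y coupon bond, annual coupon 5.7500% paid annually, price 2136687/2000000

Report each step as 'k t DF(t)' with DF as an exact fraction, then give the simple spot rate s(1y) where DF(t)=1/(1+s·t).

1 1 4989/5000
2 2 239/250
s(1y) = (1/(4989/5000) − 1)/(1) = 11/4989 ≈ 0.2205%

step 1 [1y] swap r/1=11/4989: DF=(1 − 11/4989·(0))/(1+11/4989) = 4989/5000 ≈ 0.997800
step 2 [2y] bond c/1=23/400: DF=(2136687/2000000 − 23/400·(0.997800))/(1+23/400) = 239/250 ≈ 0.956000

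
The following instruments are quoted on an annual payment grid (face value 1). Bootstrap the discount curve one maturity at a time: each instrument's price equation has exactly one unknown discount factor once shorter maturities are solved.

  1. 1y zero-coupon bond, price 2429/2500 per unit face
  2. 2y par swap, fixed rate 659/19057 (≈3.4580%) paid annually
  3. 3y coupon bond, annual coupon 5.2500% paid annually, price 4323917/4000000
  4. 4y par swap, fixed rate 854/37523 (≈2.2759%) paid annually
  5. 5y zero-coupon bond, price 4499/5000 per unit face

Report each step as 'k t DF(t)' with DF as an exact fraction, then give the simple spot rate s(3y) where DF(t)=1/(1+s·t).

1 1 2429/2500
2 2 9341/10000
3 3 233/250
4 4 4573/5000
5 5 4499/5000
s(3y) = (1/(233/250) − 1)/(3) = 17/699 ≈ 2.4320%

step 1 [1y] zero: DF = P = 2429/2500 ≈ 0.971600
step 2 [2y] swap r/1=659/19057: DF=(1 − 659/19057·(0.971600))/(1+659/19057) = 9341/10000 ≈ 0.934100
step 3 [3y] bond c/1=21/400: DF=(4323917/4000000 − 21/400·(0.971600+0.934100))/(1+21/400) = 233/250 ≈ 0.932000
step 4 [4y] swap r/1=854/37523: DF=(1 − 854/37523·(0.971600+0.934100+0.932000))/(1+854/37523) = 4573/5000 ≈ 0.914600
step 5 [5y] zero: DF = P = 4499/5000 ≈ 0.899800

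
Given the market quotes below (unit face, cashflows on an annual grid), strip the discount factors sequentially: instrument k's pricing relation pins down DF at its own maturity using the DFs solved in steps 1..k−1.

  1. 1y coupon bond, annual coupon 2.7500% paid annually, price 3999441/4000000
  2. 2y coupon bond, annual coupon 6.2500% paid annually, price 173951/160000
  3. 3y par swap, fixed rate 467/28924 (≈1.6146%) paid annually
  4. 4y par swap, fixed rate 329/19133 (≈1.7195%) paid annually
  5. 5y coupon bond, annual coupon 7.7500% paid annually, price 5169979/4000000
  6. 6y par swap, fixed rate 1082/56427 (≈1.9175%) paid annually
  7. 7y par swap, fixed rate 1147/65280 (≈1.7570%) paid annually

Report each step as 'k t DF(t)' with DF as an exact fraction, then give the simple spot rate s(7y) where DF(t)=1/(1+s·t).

1 1 9731/10000
2 2 483/500
3 3 9533/10000
4 4 4671/5000
5 5 9243/10000
6 6 4459/5000
7 7 8853/10000
s(7y) = (1/(8853/10000) − 1)/(7) = 1147/61971 ≈ 1.8509%

step 1 [1y] bond c/1=11/400: DF=(3999441/4000000 − 11/400·(0))/(1+11/400) = 9731/10000 ≈ 0.973100
step 2 [2y] bond c/1=1/16: DF=(173951/160000 − 1/16·(0.973100))/(1+1/16) = 483/500 ≈ 0.966000
step 3 [3y] swap r/1=467/28924: DF=(1 − 467/28924·(0.973100+0.966000))/(1+467/28924) = 9533/10000 ≈ 0.953300
step 4 [4y] swap r/1=329/19133: DF=(1 − 329/19133·(0.973100+0.966000+0.953300))/(1+329/19133) = 4671/5000 ≈ 0.934200
step 5 [5y] bond c/1=31/400: DF=(5169979/4000000 − 31/400·(0.973100+0.966000+0.953300+0.934200))/(1+31/400) = 9243/10000 ≈ 0.924300
step 6 [6y] swap r/1=1082/56427: DF=(1 − 1082/56427·(0.973100+0.966000+0.953300+0.934200+0.924300))/(1+1082/56427) = 4459/5000 ≈ 0.891800
step 7 [7y] swap r/1=1147/65280: DF=(1 − 1147/65280·(0.973100+0.966000+0.953300+0.934200+0.924300+0.891800))/(1+1147/65280) = 8853/10000 ≈ 0.885300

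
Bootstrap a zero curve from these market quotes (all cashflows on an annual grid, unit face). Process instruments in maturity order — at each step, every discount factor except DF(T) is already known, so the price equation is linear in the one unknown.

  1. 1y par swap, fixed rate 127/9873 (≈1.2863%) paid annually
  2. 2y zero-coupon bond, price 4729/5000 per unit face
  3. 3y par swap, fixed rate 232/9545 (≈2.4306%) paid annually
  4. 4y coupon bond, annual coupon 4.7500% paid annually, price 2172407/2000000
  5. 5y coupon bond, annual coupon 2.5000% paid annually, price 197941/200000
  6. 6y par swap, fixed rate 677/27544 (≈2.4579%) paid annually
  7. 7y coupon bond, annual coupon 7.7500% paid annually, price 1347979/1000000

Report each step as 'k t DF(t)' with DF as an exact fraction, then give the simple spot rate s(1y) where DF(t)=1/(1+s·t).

1 1 9873/10000
2 2 4729/5000
3 3 1163/1250
4 4 9071/10000
5 5 546/625
6 6 4323/5000
7 7 2137/2500
s(1y) = (1/(9873/10000) − 1)/(1) = 127/9873 ≈ 1.2863%

step 1 [1y] swap r/1=127/9873: DF=(1 − 127/9873·(0))/(1+127/9873) = 9873/10000 ≈ 0.987300
step 2 [2y] zero: DF = P = 4729/5000 ≈ 0.945800
step 3 [3y] swap r/1=232/9545: DF=(1 − 232/9545·(0.987300+0.945800))/(1+232/9545) = 1163/1250 ≈ 0.930400
step 4 [4y] bond c/1=19/400: DF=(2172407/2000000 − 19/400·(0.987300+0.945800+0.930400))/(1+19/400) = 9071/10000 ≈ 0.907100
step 5 [5y] bond c/1=1/40: DF=(197941/200000 − 1/40·(0.987300+0.945800+0.930400+0.907100))/(1+1/40) = 546/625 ≈ 0.873600
step 6 [6y] swap r/1=677/27544: DF=(1 − 677/27544·(0.987300+0.945800+0.930400+0.907100+0.873600))/(1+677/27544) = 4323/5000 ≈ 0.864600
step 7 [7y] bond c/1=31/400: DF=(1347979/1000000 − 31/400·(0.987300+0.945800+0.930400+0.907100+0.873600+0.864600))/(1+31/400) = 2137/2500 ≈ 0.854800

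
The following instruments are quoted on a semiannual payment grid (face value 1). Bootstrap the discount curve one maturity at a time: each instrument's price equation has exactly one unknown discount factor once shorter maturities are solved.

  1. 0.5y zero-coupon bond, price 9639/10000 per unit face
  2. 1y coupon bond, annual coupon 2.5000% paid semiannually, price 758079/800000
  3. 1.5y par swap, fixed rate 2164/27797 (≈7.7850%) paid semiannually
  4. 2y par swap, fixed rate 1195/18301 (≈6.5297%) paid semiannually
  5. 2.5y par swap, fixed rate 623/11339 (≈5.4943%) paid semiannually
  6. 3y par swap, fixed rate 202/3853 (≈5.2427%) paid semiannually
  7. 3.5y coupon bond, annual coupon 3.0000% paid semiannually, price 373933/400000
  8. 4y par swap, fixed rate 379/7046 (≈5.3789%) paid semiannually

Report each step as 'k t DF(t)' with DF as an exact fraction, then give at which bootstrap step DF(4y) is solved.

step 1 [0.5y] zero: DF = P = 9639/10000 ≈ 0.963900
step 2 [1y] bond c/2=1/80: DF=(758079/800000 − 1/80·(0.963900))/(1+1/80) = 231/250 ≈ 0.924000
step 3 [1.5y] swap r/2=1082/27797: DF=(1 − 1082/27797·(0.963900+0.924000))/(1+1082/27797) = 4459/5000 ≈ 0.891800
step 4 [2y] swap r/2=1195/36602: DF=(1 − 1195/36602·(0.963900+0.924000+0.891800))/(1+1195/36602) = 1761/2000 ≈ 0.880500
step 5 [2.5y] swap r/2=623/22678: DF=(1 − 623/22678·(0.963900+0.924000+0.891800+0.880500))/(1+623/22678) = 4377/5000 ≈ 0.875400
step 6 [3y] swap r/2=101/3853: DF=(1 − 101/3853·(0.963900+0.924000+0.891800+0.880500+0.875400))/(1+101/3853) = 4293/5000 ≈ 0.858600
step 7 [3.5y] bond c/2=3/200: DF=(373933/400000 − 3/200·(0.963900+0.924000+0.891800+0.880500+0.875400+0.858600))/(1+3/200) = 8413/10000 ≈ 0.841300
step 8 [4y] swap r/2=379/14092: DF=(1 − 379/14092·(0.963900+0.924000+0.891800+0.880500+0.875400+0.858600+0.841300))/(1+379/14092) = 1621/2000 ≈ 0.810500

1 1/2 9639/10000
2 1 231/250
3 3/2 4459/5000
4 2 1761/2000
5 5/2 4377/5000
6 3 4293/5000
7 7/2 8413/10000
8 4 1621/2000
DF(4y) is solved at step 8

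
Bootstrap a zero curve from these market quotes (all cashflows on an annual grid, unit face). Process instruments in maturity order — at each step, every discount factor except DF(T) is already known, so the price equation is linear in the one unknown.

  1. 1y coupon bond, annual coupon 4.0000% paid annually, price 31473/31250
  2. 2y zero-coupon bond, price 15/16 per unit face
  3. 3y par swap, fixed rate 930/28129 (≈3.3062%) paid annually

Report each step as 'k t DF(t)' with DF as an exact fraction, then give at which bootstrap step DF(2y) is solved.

step 1 [1y] bond c/1=1/25: DF=(31473/31250 − 1/25·(0))/(1+1/25) = 2421/2500 ≈ 0.968400
step 2 [2y] zero: DF = P = 15/16 ≈ 0.937500
step 3 [3y] swap r/1=930/28129: DF=(1 − 930/28129·(0.968400+0.937500))/(1+930/28129) = 907/1000 ≈ 0.907000

1 1 2421/2500
2 2 15/16
3 3 907/1000
DF(2y) is solved at step 2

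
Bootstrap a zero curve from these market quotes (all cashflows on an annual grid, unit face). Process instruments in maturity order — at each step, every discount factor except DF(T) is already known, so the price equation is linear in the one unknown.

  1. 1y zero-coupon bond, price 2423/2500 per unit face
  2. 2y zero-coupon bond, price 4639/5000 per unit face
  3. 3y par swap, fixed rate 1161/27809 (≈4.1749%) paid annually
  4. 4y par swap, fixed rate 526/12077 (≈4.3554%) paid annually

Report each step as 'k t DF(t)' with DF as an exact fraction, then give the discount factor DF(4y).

1 1 2423/2500
2 2 4639/5000
3 3 8839/10000
4 4 4211/5000
DF(4y) = 4211/5000 ≈ 0.842200

step 1 [1y] zero: DF = P = 2423/2500 ≈ 0.969200
step 2 [2y] zero: DF = P = 4639/5000 ≈ 0.927800
step 3 [3y] swap r/1=1161/27809: DF=(1 − 1161/27809·(0.969200+0.927800))/(1+1161/27809) = 8839/10000 ≈ 0.883900
step 4 [4y] swap r/1=526/12077: DF=(1 − 526/12077·(0.969200+0.927800+0.883900))/(1+526/12077) = 4211/5000 ≈ 0.842200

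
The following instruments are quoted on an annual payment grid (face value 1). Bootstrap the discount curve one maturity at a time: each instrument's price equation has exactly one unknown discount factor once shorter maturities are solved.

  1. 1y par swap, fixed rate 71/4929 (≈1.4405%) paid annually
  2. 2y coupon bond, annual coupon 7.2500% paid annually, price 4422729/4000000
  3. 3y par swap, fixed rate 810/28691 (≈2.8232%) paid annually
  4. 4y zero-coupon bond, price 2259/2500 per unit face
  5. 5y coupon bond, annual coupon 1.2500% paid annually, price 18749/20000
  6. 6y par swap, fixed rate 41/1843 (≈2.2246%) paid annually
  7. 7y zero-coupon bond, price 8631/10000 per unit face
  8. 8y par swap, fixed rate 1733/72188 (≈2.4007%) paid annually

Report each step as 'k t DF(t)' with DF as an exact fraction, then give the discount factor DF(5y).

step 1 [1y] swap r/1=71/4929: DF=(1 − 71/4929·(0))/(1+71/4929) = 4929/5000 ≈ 0.985800
step 2 [2y] bond c/1=29/400: DF=(4422729/4000000 − 29/400·(0.985800))/(1+29/400) = 9643/10000 ≈ 0.964300
step 3 [3y] swap r/1=810/28691: DF=(1 − 810/28691·(0.985800+0.964300))/(1+810/28691) = 919/1000 ≈ 0.919000
step 4 [4y] zero: DF = P = 2259/2500 ≈ 0.903600
step 5 [5y] bond c/1=1/80: DF=(18749/20000 − 1/80·(0.985800+0.964300+0.919000+0.903600))/(1+1/80) = 8793/10000 ≈ 0.879300
step 6 [6y] swap r/1=41/1843: DF=(1 − 41/1843·(0.985800+0.964300+0.919000+0.903600+0.879300))/(1+41/1843) = 877/1000 ≈ 0.877000
step 7 [7y] zero: DF = P = 8631/10000 ≈ 0.863100
step 8 [8y] swap r/1=1733/72188: DF=(1 − 1733/72188·(0.985800+0.964300+0.919000+0.903600+0.879300+0.877000+0.863100))/(1+1733/72188) = 8267/10000 ≈ 0.826700

1 1 4929/5000
2 2 9643/10000
3 3 919/1000
4 4 2259/2500
5 5 8793/10000
6 6 877/1000
7 7 8631/10000
8 8 8267/10000
DF(5y) = 8793/10000 ≈ 0.879300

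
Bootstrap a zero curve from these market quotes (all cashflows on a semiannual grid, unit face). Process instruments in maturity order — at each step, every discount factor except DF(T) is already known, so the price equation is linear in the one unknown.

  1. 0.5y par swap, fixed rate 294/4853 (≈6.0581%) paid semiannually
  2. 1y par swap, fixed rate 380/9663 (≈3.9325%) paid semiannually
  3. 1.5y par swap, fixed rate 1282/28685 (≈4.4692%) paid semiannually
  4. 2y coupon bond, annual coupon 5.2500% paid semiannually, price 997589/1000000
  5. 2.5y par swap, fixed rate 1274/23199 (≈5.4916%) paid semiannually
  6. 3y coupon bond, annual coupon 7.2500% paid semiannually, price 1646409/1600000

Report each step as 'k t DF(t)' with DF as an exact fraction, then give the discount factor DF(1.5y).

1 1/2 4853/5000
2 1 481/500
3 3/2 9359/10000
4 2 8987/10000
5 5/2 4363/5000
6 3 8307/10000
DF(1.5y) = 9359/10000 ≈ 0.935900

step 1 [0.5y] swap r/2=147/4853: DF=(1 − 147/4853·(0))/(1+147/4853) = 4853/5000 ≈ 0.970600
step 2 [1y] swap r/2=190/9663: DF=(1 − 190/9663·(0.970600))/(1+190/9663) = 481/500 ≈ 0.962000
step 3 [1.5y] swap r/2=641/28685: DF=(1 − 641/28685·(0.970600+0.962000))/(1+641/28685) = 9359/10000 ≈ 0.935900
step 4 [2y] bond c/2=21/800: DF=(997589/1000000 − 21/800·(0.970600+0.962000+0.935900))/(1+21/800) = 8987/10000 ≈ 0.898700
step 5 [2.5y] swap r/2=637/23199: DF=(1 − 637/23199·(0.970600+0.962000+0.935900+0.898700))/(1+637/23199) = 4363/5000 ≈ 0.872600
step 6 [3y] bond c/2=29/800: DF=(1646409/1600000 − 29/800·(0.970600+0.962000+0.935900+0.898700+0.872600))/(1+29/800) = 8307/10000 ≈ 0.830700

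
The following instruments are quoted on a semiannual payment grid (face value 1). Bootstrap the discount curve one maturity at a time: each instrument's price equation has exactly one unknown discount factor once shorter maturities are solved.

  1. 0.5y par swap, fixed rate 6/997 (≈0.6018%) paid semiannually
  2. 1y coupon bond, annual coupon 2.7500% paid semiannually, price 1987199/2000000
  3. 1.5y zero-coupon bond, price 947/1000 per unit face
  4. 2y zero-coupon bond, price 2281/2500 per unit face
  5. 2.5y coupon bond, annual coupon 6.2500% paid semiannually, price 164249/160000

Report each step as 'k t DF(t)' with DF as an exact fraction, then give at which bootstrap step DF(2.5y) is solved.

step 1 [0.5y] swap r/2=3/997: DF=(1 − 3/997·(0))/(1+3/997) = 997/1000 ≈ 0.997000
step 2 [1y] bond c/2=11/800: DF=(1987199/2000000 − 11/800·(0.997000))/(1+11/800) = 4833/5000 ≈ 0.966600
step 3 [1.5y] zero: DF = P = 947/1000 ≈ 0.947000
step 4 [2y] zero: DF = P = 2281/2500 ≈ 0.912400
step 5 [2.5y] bond c/2=1/32: DF=(164249/160000 − 1/32·(0.997000+0.966600+0.947000+0.912400))/(1+1/32) = 2199/2500 ≈ 0.879600

1 1/2 997/1000
2 1 4833/5000
3 3/2 947/1000
4 2 2281/2500
5 5/2 2199/2500
DF(2.5y) is solved at step 5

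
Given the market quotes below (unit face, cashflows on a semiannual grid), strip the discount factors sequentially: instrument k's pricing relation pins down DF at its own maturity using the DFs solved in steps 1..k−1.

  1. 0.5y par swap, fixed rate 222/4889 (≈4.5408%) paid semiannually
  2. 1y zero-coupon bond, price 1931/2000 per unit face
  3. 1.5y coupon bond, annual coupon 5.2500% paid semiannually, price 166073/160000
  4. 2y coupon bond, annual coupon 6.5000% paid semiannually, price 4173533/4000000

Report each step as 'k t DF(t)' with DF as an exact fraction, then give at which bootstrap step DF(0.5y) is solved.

step 1 [0.5y] swap r/2=111/4889: DF=(1 − 111/4889·(0))/(1+111/4889) = 4889/5000 ≈ 0.977800
step 2 [1y] zero: DF = P = 1931/2000 ≈ 0.965500
step 3 [1.5y] bond c/2=21/800: DF=(166073/160000 − 21/800·(0.977800+0.965500))/(1+21/800) = 9617/10000 ≈ 0.961700
step 4 [2y] bond c/2=13/400: DF=(4173533/4000000 − 13/400·(0.977800+0.965500+0.961700))/(1+13/400) = 9191/10000 ≈ 0.919100

1 1/2 4889/5000
2 1 1931/2000
3 3/2 9617/10000
4 2 9191/10000
DF(0.5y) is solved at step 1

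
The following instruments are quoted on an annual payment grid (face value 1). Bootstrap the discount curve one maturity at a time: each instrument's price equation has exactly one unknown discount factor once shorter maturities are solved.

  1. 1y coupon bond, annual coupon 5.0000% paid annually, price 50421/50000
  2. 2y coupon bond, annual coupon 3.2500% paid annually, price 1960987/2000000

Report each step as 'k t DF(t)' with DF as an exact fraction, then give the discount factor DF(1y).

step 1 [1y] bond c/1=1/20: DF=(50421/50000 − 1/20·(0))/(1+1/20) = 2401/2500 ≈ 0.960400
step 2 [2y] bond c/1=13/400: DF=(1960987/2000000 − 13/400·(0.960400))/(1+13/400) = 4597/5000 ≈ 0.919400

1 1 2401/2500
2 2 4597/5000
DF(1y) = 2401/2500 ≈ 0.960400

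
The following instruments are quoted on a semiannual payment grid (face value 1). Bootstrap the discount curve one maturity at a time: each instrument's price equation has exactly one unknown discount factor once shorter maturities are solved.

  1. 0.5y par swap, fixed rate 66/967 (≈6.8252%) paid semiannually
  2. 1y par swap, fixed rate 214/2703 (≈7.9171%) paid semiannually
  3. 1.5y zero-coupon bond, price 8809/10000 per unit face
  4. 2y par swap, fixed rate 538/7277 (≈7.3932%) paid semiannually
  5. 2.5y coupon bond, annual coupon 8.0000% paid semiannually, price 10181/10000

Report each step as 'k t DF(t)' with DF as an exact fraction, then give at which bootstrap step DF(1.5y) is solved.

step 1 [0.5y] swap r/2=33/967: DF=(1 − 33/967·(0))/(1+33/967) = 967/1000 ≈ 0.967000
step 2 [1y] swap r/2=107/2703: DF=(1 − 107/2703·(0.967000))/(1+107/2703) = 9251/10000 ≈ 0.925100
step 3 [1.5y] zero: DF = P = 8809/10000 ≈ 0.880900
step 4 [2y] swap r/2=269/7277: DF=(1 − 269/7277·(0.967000+0.925100+0.880900))/(1+269/7277) = 1731/2000 ≈ 0.865500
step 5 [2.5y] bond c/2=1/25: DF=(10181/10000 − 1/25·(0.967000+0.925100+0.880900+0.865500))/(1+1/25) = 839/1000 ≈ 0.839000

1 1/2 967/1000
2 1 9251/10000
3 3/2 8809/10000
4 2 1731/2000
5 5/2 839/1000
DF(1.5y) is solved at step 3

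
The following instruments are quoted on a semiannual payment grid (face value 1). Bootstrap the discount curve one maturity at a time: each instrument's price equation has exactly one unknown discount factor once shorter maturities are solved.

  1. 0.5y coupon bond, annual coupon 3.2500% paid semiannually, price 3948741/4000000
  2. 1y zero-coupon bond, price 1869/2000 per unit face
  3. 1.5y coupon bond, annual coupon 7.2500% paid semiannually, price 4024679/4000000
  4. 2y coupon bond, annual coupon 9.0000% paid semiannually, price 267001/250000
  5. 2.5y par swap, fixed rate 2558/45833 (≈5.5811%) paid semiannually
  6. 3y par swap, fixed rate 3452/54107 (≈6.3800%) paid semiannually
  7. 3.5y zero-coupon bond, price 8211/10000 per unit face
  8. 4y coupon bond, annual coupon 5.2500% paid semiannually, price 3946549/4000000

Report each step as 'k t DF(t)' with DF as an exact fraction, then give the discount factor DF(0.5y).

1 1/2 4857/5000
2 1 1869/2000
3 3/2 9043/10000
4 2 901/1000
5 5/2 8721/10000
6 3 4137/5000
7 7/2 8211/10000
8 4 401/500
DF(0.5y) = 4857/5000 ≈ 0.971400

step 1 [0.5y] bond c/2=13/800: DF=(3948741/4000000 − 13/800·(0))/(1+13/800) = 4857/5000 ≈ 0.971400
step 2 [1y] zero: DF = P = 1869/2000 ≈ 0.934500
step 3 [1.5y] bond c/2=29/800: DF=(4024679/4000000 − 29/800·(0.971400+0.934500))/(1+29/800) = 9043/10000 ≈ 0.904300
step 4 [2y] bond c/2=9/200: DF=(267001/250000 − 9/200·(0.971400+0.934500+0.904300))/(1+9/200) = 901/1000 ≈ 0.901000
step 5 [2.5y] swap r/2=1279/45833: DF=(1 − 1279/45833·(0.971400+0.934500+0.904300+0.901000))/(1+1279/45833) = 8721/10000 ≈ 0.872100
step 6 [3y] swap r/2=1726/54107: DF=(1 − 1726/54107·(0.971400+0.934500+0.904300+0.901000+0.872100))/(1+1726/54107) = 4137/5000 ≈ 0.827400
step 7 [3.5y] zero: DF = P = 8211/10000 ≈ 0.821100
step 8 [4y] bond c/2=21/800: DF=(3946549/4000000 − 21/800·(0.971400+0.934500+0.904300+0.901000+0.872100+0.827400+0.821100))/(1+21/800) = 401/500 ≈ 0.802000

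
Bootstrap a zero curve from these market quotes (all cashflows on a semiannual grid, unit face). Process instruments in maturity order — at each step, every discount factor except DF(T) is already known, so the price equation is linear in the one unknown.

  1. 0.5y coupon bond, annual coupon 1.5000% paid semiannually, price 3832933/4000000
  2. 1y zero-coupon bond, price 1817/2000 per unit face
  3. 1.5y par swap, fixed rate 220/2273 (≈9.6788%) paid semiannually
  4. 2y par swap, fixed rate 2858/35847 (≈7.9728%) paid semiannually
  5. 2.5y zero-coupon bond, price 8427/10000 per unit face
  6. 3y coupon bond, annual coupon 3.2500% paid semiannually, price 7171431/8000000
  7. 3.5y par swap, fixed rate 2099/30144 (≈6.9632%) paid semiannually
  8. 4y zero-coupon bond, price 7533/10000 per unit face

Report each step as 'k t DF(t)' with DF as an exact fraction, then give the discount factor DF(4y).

1 1/2 9511/10000
2 1 1817/2000
3 3/2 217/250
4 2 8571/10000
5 5/2 8427/10000
6 3 8113/10000
7 7/2 7901/10000
8 4 7533/10000
DF(4y) = 7533/10000 ≈ 0.753300

step 1 [0.5y] bond c/2=3/400: DF=(3832933/4000000 − 3/400·(0))/(1+3/400) = 9511/10000 ≈ 0.951100
step 2 [1y] zero: DF = P = 1817/2000 ≈ 0.908500
step 3 [1.5y] swap r/2=110/2273: DF=(1 − 110/2273·(0.951100+0.908500))/(1+110/2273) = 217/250 ≈ 0.868000
step 4 [2y] swap r/2=1429/35847: DF=(1 − 1429/35847·(0.951100+0.908500+0.868000))/(1+1429/35847) = 8571/10000 ≈ 0.857100
step 5 [2.5y] zero: DF = P = 8427/10000 ≈ 0.842700
step 6 [3y] bond c/2=13/800: DF=(7171431/8000000 − 13/800·(0.951100+0.908500+0.868000+0.857100+0.842700))/(1+13/800) = 8113/10000 ≈ 0.811300
step 7 [3.5y] swap r/2=2099/60288: DF=(1 − 2099/60288·(0.951100+0.908500+0.868000+0.857100+0.842700+0.811300))/(1+2099/60288) = 7901/10000 ≈ 0.790100
step 8 [4y] zero: DF = P = 7533/10000 ≈ 0.753300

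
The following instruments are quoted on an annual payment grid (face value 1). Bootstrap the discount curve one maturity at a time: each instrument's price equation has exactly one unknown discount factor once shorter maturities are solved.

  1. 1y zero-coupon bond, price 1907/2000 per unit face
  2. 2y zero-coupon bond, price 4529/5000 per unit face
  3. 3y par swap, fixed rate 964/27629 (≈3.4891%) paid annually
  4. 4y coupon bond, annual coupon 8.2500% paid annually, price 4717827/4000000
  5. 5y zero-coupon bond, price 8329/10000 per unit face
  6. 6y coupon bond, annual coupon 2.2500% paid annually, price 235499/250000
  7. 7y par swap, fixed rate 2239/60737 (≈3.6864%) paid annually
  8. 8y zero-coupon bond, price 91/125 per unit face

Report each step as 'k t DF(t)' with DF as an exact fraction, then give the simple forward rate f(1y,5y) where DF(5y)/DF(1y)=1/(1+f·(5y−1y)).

1 1 1907/2000
2 2 4529/5000
3 3 2259/2500
4 4 879/1000
5 5 8329/10000
6 6 2057/2500
7 7 7761/10000
8 8 91/125
f(1y,5y) = ((1907/2000)/(8329/10000) − 1)/(4) = 603/16658 ≈ 3.6199%

step 1 [1y] zero: DF = P = 1907/2000 ≈ 0.953500
step 2 [2y] zero: DF = P = 4529/5000 ≈ 0.905800
step 3 [3y] swap r/1=964/27629: DF=(1 − 964/27629·(0.953500+0.905800))/(1+964/27629) = 2259/2500 ≈ 0.903600
step 4 [4y] bond c/1=33/400: DF=(4717827/4000000 − 33/400·(0.953500+0.905800+0.903600))/(1+33/400) = 879/1000 ≈ 0.879000
step 5 [5y] zero: DF = P = 8329/10000 ≈ 0.832900
step 6 [6y] bond c/1=9/400: DF=(235499/250000 − 9/400·(0.953500+0.905800+0.903600+0.879000+0.832900))/(1+9/400) = 2057/2500 ≈ 0.822800
step 7 [7y] swap r/1=2239/60737: DF=(1 − 2239/60737·(0.953500+0.905800+0.903600+0.879000+0.832900+0.822800))/(1+2239/60737) = 7761/10000 ≈ 0.776100
step 8 [8y] zero: DF = P = 91/125 ≈ 0.728000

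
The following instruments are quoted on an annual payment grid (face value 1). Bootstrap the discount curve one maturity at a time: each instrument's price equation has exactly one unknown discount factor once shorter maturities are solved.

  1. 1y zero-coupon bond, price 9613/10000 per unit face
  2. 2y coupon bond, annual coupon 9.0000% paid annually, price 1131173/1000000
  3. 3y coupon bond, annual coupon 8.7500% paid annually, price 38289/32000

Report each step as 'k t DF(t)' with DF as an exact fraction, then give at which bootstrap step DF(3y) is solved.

step 1 [1y] zero: DF = P = 9613/10000 ≈ 0.961300
step 2 [2y] bond c/1=9/100: DF=(1131173/1000000 − 9/100·(0.961300))/(1+9/100) = 599/625 ≈ 0.958400
step 3 [3y] bond c/1=7/80: DF=(38289/32000 − 7/80·(0.961300+0.958400))/(1+7/80) = 4729/5000 ≈ 0.945800

1 1 9613/10000
2 2 599/625
3 3 4729/5000
DF(3y) is solved at step 3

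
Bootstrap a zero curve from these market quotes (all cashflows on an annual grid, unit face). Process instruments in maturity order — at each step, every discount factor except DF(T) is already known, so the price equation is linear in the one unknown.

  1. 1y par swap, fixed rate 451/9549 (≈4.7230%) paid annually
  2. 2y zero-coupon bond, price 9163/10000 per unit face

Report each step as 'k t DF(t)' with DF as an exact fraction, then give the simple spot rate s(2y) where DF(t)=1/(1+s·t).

step 1 [1y] swap r/1=451/9549: DF=(1 − 451/9549·(0))/(1+451/9549) = 9549/10000 ≈ 0.954900
step 2 [2y] zero: DF = P = 9163/10000 ≈ 0.916300

1 1 9549/10000
2 2 9163/10000
s(2y) = (1/(9163/10000) − 1)/(2) = 837/18326 ≈ 4.5673%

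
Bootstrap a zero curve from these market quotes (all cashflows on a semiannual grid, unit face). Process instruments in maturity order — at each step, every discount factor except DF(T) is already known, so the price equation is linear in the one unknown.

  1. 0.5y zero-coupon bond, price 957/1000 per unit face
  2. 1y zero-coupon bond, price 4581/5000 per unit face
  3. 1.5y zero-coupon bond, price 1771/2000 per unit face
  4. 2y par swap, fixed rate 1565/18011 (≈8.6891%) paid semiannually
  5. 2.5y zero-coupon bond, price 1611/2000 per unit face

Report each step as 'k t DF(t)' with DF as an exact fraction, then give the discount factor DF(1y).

1 1/2 957/1000
2 1 4581/5000
3 3/2 1771/2000
4 2 1687/2000
5 5/2 1611/2000
DF(1y) = 4581/5000 ≈ 0.916200

step 1 [0.5y] zero: DF = P = 957/1000 ≈ 0.957000
step 2 [1y] zero: DF = P = 4581/5000 ≈ 0.916200
step 3 [1.5y] zero: DF = P = 1771/2000 ≈ 0.885500
step 4 [2y] swap r/2=1565/36022: DF=(1 − 1565/36022·(0.957000+0.916200+0.885500))/(1+1565/36022) = 1687/2000 ≈ 0.843500
step 5 [2.5y] zero: DF = P = 1611/2000 ≈ 0.805500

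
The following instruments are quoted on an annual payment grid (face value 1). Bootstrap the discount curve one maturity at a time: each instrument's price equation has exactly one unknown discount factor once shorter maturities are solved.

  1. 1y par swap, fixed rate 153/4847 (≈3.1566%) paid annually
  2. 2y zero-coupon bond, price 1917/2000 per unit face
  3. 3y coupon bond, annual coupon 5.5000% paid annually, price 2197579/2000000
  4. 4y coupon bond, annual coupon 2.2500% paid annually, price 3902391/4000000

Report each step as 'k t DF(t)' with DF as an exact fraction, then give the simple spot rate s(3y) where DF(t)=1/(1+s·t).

step 1 [1y] swap r/1=153/4847: DF=(1 − 153/4847·(0))/(1+153/4847) = 4847/5000 ≈ 0.969400
step 2 [2y] zero: DF = P = 1917/2000 ≈ 0.958500
step 3 [3y] bond c/1=11/200: DF=(2197579/2000000 − 11/200·(0.969400+0.958500))/(1+11/200) = 941/1000 ≈ 0.941000
step 4 [4y] bond c/1=9/400: DF=(3902391/4000000 − 9/400·(0.969400+0.958500+0.941000))/(1+9/400) = 891/1000 ≈ 0.891000

1 1 4847/5000
2 2 1917/2000
3 3 941/1000
4 4 891/1000
s(3y) = (1/(941/1000) − 1)/(3) = 59/2823 ≈ 2.0900%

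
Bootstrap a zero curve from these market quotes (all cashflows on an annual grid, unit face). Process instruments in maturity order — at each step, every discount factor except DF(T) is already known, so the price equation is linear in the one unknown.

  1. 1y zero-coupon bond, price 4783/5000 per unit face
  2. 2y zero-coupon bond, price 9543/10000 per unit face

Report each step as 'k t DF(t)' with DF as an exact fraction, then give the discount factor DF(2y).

step 1 [1y] zero: DF = P = 4783/5000 ≈ 0.956600
step 2 [2y] zero: DF = P = 9543/10000 ≈ 0.954300

1 1 4783/5000
2 2 9543/10000
DF(2y) = 9543/10000 ≈ 0.954300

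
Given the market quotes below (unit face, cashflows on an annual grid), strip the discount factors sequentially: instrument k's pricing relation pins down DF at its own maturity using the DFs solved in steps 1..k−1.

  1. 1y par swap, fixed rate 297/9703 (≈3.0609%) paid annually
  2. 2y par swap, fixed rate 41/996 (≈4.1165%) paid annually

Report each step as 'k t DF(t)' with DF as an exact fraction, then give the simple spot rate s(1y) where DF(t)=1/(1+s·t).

step 1 [1y] swap r/1=297/9703: DF=(1 − 297/9703·(0))/(1+297/9703) = 9703/10000 ≈ 0.970300
step 2 [2y] swap r/1=41/996: DF=(1 − 41/996·(0.970300))/(1+41/996) = 9221/10000 ≈ 0.922100

1 1 9703/10000
2 2 9221/10000
s(1y) = (1/(9703/10000) − 1)/(1) = 297/9703 ≈ 3.0609%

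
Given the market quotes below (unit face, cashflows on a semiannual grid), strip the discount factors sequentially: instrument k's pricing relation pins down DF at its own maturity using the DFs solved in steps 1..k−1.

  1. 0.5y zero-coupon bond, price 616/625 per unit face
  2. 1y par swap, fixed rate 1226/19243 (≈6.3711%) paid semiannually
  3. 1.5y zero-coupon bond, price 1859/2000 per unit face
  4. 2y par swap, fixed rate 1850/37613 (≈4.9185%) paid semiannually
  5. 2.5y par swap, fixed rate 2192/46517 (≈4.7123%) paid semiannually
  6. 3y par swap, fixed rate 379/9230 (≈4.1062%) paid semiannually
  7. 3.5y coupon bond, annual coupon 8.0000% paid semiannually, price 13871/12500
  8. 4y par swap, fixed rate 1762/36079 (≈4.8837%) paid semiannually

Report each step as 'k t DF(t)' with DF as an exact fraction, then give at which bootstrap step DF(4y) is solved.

step 1 [0.5y] zero: DF = P = 616/625 ≈ 0.985600
step 2 [1y] swap r/2=613/19243: DF=(1 − 613/19243·(0.985600))/(1+613/19243) = 9387/10000 ≈ 0.938700
step 3 [1.5y] zero: DF = P = 1859/2000 ≈ 0.929500
step 4 [2y] swap r/2=925/37613: DF=(1 − 925/37613·(0.985600+0.938700+0.929500))/(1+925/37613) = 363/400 ≈ 0.907500
step 5 [2.5y] swap r/2=1096/46517: DF=(1 − 1096/46517·(0.985600+0.938700+0.929500+0.907500))/(1+1096/46517) = 1113/1250 ≈ 0.890400
step 6 [3y] swap r/2=379/18460: DF=(1 − 379/18460·(0.985600+0.938700+0.929500+0.907500+0.890400))/(1+379/18460) = 8863/10000 ≈ 0.886300
step 7 [3.5y] bond c/2=1/25: DF=(13871/12500 − 1/25·(0.985600+0.938700+0.929500+0.907500+0.890400+0.886300))/(1+1/25) = 427/500 ≈ 0.854000
step 8 [4y] swap r/2=881/36079: DF=(1 − 881/36079·(0.985600+0.938700+0.929500+0.907500+0.890400+0.886300+0.854000))/(1+881/36079) = 4119/5000 ≈ 0.823800

1 1/2 616/625
2 1 9387/10000
3 3/2 1859/2000
4 2 363/400
5 5/2 1113/1250
6 3 8863/10000
7 7/2 427/500
8 4 4119/5000
DF(4y) is solved at step 8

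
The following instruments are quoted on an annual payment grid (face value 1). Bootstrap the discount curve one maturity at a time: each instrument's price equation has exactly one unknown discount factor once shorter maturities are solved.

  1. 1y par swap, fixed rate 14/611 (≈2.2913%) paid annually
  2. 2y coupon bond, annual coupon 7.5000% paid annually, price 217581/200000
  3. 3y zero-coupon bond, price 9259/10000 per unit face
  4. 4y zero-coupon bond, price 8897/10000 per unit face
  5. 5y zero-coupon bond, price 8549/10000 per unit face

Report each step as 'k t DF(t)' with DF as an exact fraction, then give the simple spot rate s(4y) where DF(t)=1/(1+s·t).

1 1 611/625
2 2 4719/5000
3 3 9259/10000
4 4 8897/10000
5 5 8549/10000
s(4y) = (1/(8897/10000) − 1)/(4) = 1103/35588 ≈ 3.0994%

step 1 [1y] swap r/1=14/611: DF=(1 − 14/611·(0))/(1+14/611) = 611/625 ≈ 0.977600
step 2 [2y] bond c/1=3/40: DF=(217581/200000 − 3/40·(0.977600))/(1+3/40) = 4719/5000 ≈ 0.943800
step 3 [3y] zero: DF = P = 9259/10000 ≈ 0.925900
step 4 [4y] zero: DF = P = 8897/10000 ≈ 0.889700
step 5 [5y] zero: DF = P = 8549/10000 ≈ 0.854900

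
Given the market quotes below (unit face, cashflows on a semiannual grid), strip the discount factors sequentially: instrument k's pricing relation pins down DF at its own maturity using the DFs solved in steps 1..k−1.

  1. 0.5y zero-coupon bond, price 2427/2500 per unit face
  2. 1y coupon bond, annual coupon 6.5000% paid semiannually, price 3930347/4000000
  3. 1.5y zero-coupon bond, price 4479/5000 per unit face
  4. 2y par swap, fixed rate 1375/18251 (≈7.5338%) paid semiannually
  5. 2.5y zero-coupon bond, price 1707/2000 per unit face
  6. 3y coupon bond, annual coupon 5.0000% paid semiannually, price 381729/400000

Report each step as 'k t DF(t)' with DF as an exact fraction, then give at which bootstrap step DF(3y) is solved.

step 1 [0.5y] zero: DF = P = 2427/2500 ≈ 0.970800
step 2 [1y] bond c/2=13/400: DF=(3930347/4000000 − 13/400·(0.970800))/(1+13/400) = 9211/10000 ≈ 0.921100
step 3 [1.5y] zero: DF = P = 4479/5000 ≈ 0.895800
step 4 [2y] swap r/2=1375/36502: DF=(1 − 1375/36502·(0.970800+0.921100+0.895800))/(1+1375/36502) = 69/80 ≈ 0.862500
step 5 [2.5y] zero: DF = P = 1707/2000 ≈ 0.853500
step 6 [3y] bond c/2=1/40: DF=(381729/400000 − 1/40·(0.970800+0.921100+0.895800+0.862500+0.853500))/(1+1/40) = 2053/2500 ≈ 0.821200

1 1/2 2427/2500
2 1 9211/10000
3 3/2 4479/5000
4 2 69/80
5 5/2 1707/2000
6 3 2053/2500
DF(3y) is solved at step 6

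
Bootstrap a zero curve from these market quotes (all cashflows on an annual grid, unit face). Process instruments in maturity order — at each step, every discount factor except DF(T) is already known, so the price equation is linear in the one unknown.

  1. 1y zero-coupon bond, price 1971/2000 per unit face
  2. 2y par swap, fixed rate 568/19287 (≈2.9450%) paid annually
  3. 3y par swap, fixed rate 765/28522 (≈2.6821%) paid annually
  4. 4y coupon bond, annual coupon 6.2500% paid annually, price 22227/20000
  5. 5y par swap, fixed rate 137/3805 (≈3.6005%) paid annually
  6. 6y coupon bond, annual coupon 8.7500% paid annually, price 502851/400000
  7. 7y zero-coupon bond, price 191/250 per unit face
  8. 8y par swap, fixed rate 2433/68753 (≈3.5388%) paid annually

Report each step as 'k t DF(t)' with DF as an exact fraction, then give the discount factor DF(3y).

step 1 [1y] zero: DF = P = 1971/2000 ≈ 0.985500
step 2 [2y] swap r/1=568/19287: DF=(1 − 568/19287·(0.985500))/(1+568/19287) = 1179/1250 ≈ 0.943200
step 3 [3y] swap r/1=765/28522: DF=(1 − 765/28522·(0.985500+0.943200))/(1+765/28522) = 1847/2000 ≈ 0.923500
step 4 [4y] bond c/1=1/16: DF=(22227/20000 − 1/16·(0.985500+0.943200+0.923500))/(1+1/16) = 4391/5000 ≈ 0.878200
step 5 [5y] swap r/1=137/3805: DF=(1 − 137/3805·(0.985500+0.943200+0.923500+0.878200))/(1+137/3805) = 2089/2500 ≈ 0.835600
step 6 [6y] bond c/1=7/80: DF=(502851/400000 − 7/80·(0.985500+0.943200+0.923500+0.878200+0.835600))/(1+7/80) = 3943/5000 ≈ 0.788600
step 7 [7y] zero: DF = P = 191/250 ≈ 0.764000
step 8 [8y] swap r/1=2433/68753: DF=(1 − 2433/68753·(0.985500+0.943200+0.923500+0.878200+0.835600+0.788600+0.764000))/(1+2433/68753) = 7567/10000 ≈ 0.756700

1 1 1971/2000
2 2 1179/1250
3 3 1847/2000
4 4 4391/5000
5 5 2089/2500
6 6 3943/5000
7 7 191/250
8 8 7567/10000
DF(3y) = 1847/2000 ≈ 0.923500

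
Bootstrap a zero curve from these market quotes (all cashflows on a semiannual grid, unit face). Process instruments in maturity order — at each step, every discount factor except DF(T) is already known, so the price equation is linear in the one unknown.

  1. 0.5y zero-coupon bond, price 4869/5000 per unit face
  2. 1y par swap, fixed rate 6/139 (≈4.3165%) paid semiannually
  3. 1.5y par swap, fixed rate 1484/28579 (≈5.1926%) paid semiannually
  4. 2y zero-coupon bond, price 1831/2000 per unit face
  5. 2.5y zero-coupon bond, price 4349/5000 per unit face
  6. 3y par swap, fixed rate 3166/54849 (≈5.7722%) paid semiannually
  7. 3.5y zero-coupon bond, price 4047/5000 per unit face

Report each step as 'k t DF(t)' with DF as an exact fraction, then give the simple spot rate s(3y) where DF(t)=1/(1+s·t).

1 1/2 4869/5000
2 1 9583/10000
3 3/2 4629/5000
4 2 1831/2000
5 5/2 4349/5000
6 3 8417/10000
7 7/2 4047/5000
s(3y) = (1/(8417/10000) − 1)/(3) = 1583/25251 ≈ 6.2691%

step 1 [0.5y] zero: DF = P = 4869/5000 ≈ 0.973800
step 2 [1y] swap r/2=3/139: DF=(1 − 3/139·(0.973800))/(1+3/139) = 9583/10000 ≈ 0.958300
step 3 [1.5y] swap r/2=742/28579: DF=(1 − 742/28579·(0.973800+0.958300))/(1+742/28579) = 4629/5000 ≈ 0.925800
step 4 [2y] zero: DF = P = 1831/2000 ≈ 0.915500
step 5 [2.5y] zero: DF = P = 4349/5000 ≈ 0.869800
step 6 [3y] swap r/2=1583/54849: DF=(1 − 1583/54849·(0.973800+0.958300+0.925800+0.915500+0.869800))/(1+1583/54849) = 8417/10000 ≈ 0.841700
step 7 [3.5y] zero: DF = P = 4047/5000 ≈ 0.809400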